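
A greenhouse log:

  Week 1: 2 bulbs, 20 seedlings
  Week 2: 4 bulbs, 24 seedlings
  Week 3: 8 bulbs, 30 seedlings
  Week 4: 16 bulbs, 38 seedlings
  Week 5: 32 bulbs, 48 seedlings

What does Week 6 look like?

Bulbs: ×2 each step; 2, 4, 8, 16, 32 → 64.
Seedlings: differences are 4, 6, 8, … (increasing by 2 each time), so 20, 24, 30, 38, 48 → 60.
Combining the parts gives 64 bulbs, 60 seedlings.

64 bulbs, 60 seedlings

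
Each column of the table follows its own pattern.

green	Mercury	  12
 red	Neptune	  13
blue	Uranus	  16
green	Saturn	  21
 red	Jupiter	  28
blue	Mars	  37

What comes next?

green  Earth  48

Colour — repeats green → red → blue: green, red, blue, green, red, blue → green.
Planet — runs backward through the planets Mercury→Neptune: Mercury, Neptune, Uranus, Saturn, Jupiter, Mars → Earth.
Third component: 12, 13, 16, 21, 28, 37 → 48 (differences are 1, 3, 5, … (increasing by 2 each time)).
So the next line is green  Earth  48.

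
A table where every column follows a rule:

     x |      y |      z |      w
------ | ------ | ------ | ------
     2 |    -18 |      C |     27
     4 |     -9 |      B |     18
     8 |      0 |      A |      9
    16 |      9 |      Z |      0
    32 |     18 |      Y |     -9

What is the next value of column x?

64

Column x: 2, 4, 8, 16, 32 → 64 (×2 each step).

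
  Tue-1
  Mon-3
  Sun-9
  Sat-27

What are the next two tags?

Day: Tue, Mon, Sun, Sat → Fri → Thu (runs backward through the weekdays Mon→Sun).
Second component: 1, 3, 9, 27 → 81 → 243 (×3 each step).
So the next two tags are Fri-81 and Thu-243.

Fri-81, Thu-243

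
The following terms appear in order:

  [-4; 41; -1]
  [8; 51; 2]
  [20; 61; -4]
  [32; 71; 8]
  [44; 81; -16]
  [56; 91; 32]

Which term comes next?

First part — +12 each step: -4, 8, 20, 32, 44, 56 → 68.
Second part goes 41, 51, 61, 71, 81, 91 → 101 (+10 each step).
Third part goes -1, 2, -4, 8, -16, 32 → -64 (×(-2) each step).
Combining the parts gives [68; 101; -64].

[68; 101; -64]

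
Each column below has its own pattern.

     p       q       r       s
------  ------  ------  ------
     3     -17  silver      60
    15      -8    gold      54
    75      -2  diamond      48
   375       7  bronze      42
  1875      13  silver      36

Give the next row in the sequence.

Column p: 3, 15, 75, 375, 1875 → 9375 (×5 each step).
Column q — alternating steps +9, +6, +9, +6, …: -17, -8, -2, 7, 13 → 22.
For the column r, repeats silver → gold → diamond → bronze: silver, gold, diamond, bronze, silver → gold.
For the column s, −6 each step: 60, 54, 48, 42, 36 → 30.
So the next row is 9375  22  gold  30.

9375  22  gold  30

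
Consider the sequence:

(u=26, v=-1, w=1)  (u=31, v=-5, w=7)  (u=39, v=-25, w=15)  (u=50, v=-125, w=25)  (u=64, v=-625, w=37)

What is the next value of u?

81

U: 26, 31, 39, 50, 64 → 81 (differences are 5, 8, 11, … (increasing by 3 each time)).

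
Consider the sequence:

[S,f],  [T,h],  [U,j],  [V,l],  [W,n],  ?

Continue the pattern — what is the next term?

First letter: letters move forward 1 place in the alphabet, so S, T, U, V, W → X.
Second letter goes f, h, j, l, n → p (letters move forward 2 places in the alphabet).
So the next term is [X,p].

[X,p]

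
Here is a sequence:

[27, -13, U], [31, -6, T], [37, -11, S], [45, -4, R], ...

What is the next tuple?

First entry goes 27, 31, 37, 45 → 55 (differences are 4, 6, 8, … (increasing by 2 each time)).
Second entry: alternating steps +7, −5, +7, −5, …; -13, -6, -11, -4 → -9.
For the letter, letters move back 1 place in the alphabet: U, T, S, R → Q.
Putting it together: [55, -9, Q].

[55, -9, Q]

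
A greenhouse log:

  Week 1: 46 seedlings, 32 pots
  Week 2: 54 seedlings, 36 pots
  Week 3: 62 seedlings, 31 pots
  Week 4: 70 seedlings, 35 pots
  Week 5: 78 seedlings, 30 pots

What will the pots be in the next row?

Seedlings: +8 each step; 46, 54, 62, 70, 78 → 86.
Pots — alternating steps +4, −5, +4, −5, …: 32, 36, 31, 35, 30 → 34.

34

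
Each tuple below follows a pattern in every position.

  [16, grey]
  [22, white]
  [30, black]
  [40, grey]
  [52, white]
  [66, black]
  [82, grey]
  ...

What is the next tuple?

For the first value, differences are 6, 8, 10, … (increasing by 2 each time): 16, 22, 30, 40, 52, 66, 82 → 100.
Shade goes grey, white, black, grey, white, black, grey → white (repeats grey → white → black).
Putting it together: [100, white].

[100, white]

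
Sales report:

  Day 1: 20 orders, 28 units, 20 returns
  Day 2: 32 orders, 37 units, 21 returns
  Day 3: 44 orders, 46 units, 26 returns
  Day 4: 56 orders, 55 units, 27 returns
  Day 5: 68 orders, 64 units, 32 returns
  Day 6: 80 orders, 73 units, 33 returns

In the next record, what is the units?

Orders: +12 each step, so 20, 32, 44, 56, 68, 80 → 92.
Units — +9 each step: 28, 37, 46, 55, 64, 73 → 82.
Returns goes 20, 21, 26, 27, 32, 33 → 38 (alternating steps +1, +5, +1, +5, …).

82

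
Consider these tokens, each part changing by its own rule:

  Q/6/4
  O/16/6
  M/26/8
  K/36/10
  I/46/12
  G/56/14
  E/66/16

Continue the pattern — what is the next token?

C/76/18

Letter — letters move back 2 places in the alphabet: Q, O, M, K, I, G, E → C.
Second component: +10 each step; 6, 16, 26, 36, 46, 56, 66 → 76.
Third component: 4, 6, 8, 10, 12, 14, 16 → 18 (+2 each step).
Combining the parts gives C/76/18.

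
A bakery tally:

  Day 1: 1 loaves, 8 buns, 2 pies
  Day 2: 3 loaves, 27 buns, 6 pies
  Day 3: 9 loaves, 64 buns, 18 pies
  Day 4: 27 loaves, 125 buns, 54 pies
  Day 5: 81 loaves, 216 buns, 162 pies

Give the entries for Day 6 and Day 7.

Loaves: ×3 each step, so 1, 3, 9, 27, 81 → 243 → 729.
Buns goes 8, 27, 64, 125, 216 → 343 → 512 (perfect cubes: 2³, 3³, 4³, …).
Pies: 2, 6, 18, 54, 162 → 486 → 1458 (always 2 × the loaves).
So the next two lines are 243 loaves, 343 buns, 486 pies and 729 loaves, 512 buns, 1458 pies.

243 loaves, 343 buns, 486 pies; 729 loaves, 512 buns, 1458 pies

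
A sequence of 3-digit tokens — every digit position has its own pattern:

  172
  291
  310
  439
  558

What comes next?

677

First digit: +1 each step, mod 10; 1, 2, 3, 4, 5 → 6.
Second digit goes 7, 9, 1, 3, 5 → 7 (+2 each step, mod 10).
Third digit goes 2, 1, 0, 9, 8 → 7 (−1 each step, mod 10).
Putting it together: 677.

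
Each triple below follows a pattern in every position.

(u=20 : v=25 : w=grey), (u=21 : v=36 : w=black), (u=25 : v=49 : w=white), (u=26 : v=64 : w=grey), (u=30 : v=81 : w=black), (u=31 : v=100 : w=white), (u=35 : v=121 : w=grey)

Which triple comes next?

(u=36 : v=144 : w=black)

U: alternating steps +1, +4, +1, +4, …, so 20, 21, 25, 26, 30, 31, 35 → 36.
V goes 25, 36, 49, 64, 81, 100, 121 → 144 (perfect squares: 5², 6², 7², …).
W goes grey, black, white, grey, black, white, grey → black (repeats grey → black → white).
So the next triple is (u=36 : v=144 : w=black).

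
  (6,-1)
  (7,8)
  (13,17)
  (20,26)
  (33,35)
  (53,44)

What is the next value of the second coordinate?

53

Second coordinate: -1, 8, 17, 26, 35, 44 → 53 (+9 each step).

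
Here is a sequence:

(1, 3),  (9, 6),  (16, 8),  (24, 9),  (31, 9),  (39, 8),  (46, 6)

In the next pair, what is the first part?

54

First part goes 1, 9, 16, 24, 31, 39, 46 → 54 (alternating steps +8, +7, +8, +7, …).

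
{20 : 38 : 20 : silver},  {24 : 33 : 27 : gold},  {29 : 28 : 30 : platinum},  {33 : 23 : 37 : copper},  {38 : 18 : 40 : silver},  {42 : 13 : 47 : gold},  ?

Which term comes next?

{47 : 8 : 50 : platinum}

First entry: alternating steps +4, +5, +4, +5, …, so 20, 24, 29, 33, 38, 42 → 47.
Second entry: −5 each step; 38, 33, 28, 23, 18, 13 → 8.
Third entry: alternating steps +7, +3, +7, +3, …; 20, 27, 30, 37, 40, 47 → 50.
Metal: silver, gold, platinum, copper, silver, gold → platinum (repeats silver → gold → platinum → copper).
Combining the parts gives {47 : 8 : 50 : platinum}.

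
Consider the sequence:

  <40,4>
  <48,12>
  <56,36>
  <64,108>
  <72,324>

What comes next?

First part — +8 each step: 40, 48, 56, 64, 72 → 80.
Second part — ×3 each step: 4, 12, 36, 108, 324 → 972.
Putting it together: <80,972>.

<80,972>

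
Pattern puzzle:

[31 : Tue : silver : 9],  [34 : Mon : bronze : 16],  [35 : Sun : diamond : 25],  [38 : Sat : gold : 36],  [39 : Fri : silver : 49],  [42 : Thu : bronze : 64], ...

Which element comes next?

[43 : Wed : diamond : 81]

For the first value, alternating steps +3, +1, +3, +1, …: 31, 34, 35, 38, 39, 42 → 43.
Day: runs backward through the weekdays Mon→Sun, so Tue, Mon, Sun, Sat, Fri, Thu → Wed.
For the rank, repeats silver → bronze → diamond → gold: silver, bronze, diamond, gold, silver, bronze → diamond.
Fourth value: 9, 16, 25, 36, 49, 64 → 81 (perfect squares: 3², 4², 5², …).
Combining the parts gives [43 : Wed : diamond : 81].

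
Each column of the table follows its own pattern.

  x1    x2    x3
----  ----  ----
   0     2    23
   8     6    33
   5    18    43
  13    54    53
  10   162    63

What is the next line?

18  486  73

For the column x1, alternating steps +8, −3, +8, −3, …: 0, 8, 5, 13, 10 → 18.
Column x2 goes 2, 6, 18, 54, 162 → 486 (×3 each step).
Column x3 — +10 each step: 23, 33, 43, 53, 63 → 73.
Putting it together: 18  486  73.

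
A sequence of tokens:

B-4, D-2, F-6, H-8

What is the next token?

Letter goes B, D, F, H → J (letters move forward 2 places in the alphabet).
Second component goes 4, 2, 6, 8 → 14 (each term is the sum of the two before it).
Combining the parts gives J-14.

J-14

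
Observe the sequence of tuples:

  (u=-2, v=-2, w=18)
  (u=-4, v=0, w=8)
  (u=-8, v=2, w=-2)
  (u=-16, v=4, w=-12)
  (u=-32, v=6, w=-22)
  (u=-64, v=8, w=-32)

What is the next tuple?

(u=-128, v=10, w=-42)

For the u, ×2 each step: -2, -4, -8, -16, -32, -64 → -128.
For the v, +2 each step: -2, 0, 2, 4, 6, 8 → 10.
W — −10 each step: 18, 8, -2, -12, -22, -32 → -42.
So the next tuple is (u=-128, v=10, w=-42).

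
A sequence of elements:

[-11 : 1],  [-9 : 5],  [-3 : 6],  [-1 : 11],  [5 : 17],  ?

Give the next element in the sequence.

[7 : 28]

For the first component, alternating steps +2, +6, +2, +6, …: -11, -9, -3, -1, 5 → 7.
Second component goes 1, 5, 6, 11, 17 → 28 (each term is the sum of the two before it).
Putting it together: [7 : 28].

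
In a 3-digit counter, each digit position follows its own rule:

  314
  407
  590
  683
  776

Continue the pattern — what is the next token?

869

For the first digit, +1 each step, mod 10: 3, 4, 5, 6, 7 → 8.
Second digit: 1, 0, 9, 8, 7 → 6 (−1 each step, mod 10).
Third digit: +3 each step, mod 10, so 4, 7, 0, 3, 6 → 9.
Combining the parts gives 869.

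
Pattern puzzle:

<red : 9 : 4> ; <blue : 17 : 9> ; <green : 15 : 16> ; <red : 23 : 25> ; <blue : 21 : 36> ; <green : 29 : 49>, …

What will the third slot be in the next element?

64

Third slot: perfect squares: 2², 3², 4², …, so 4, 9, 16, 25, 36, 49 → 64.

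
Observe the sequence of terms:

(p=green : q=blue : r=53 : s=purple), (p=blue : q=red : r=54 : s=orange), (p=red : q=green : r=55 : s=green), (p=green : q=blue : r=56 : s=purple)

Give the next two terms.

P: green, blue, red, green → blue → red (repeats green → blue → red).
Q: blue, red, green, blue → red → green (repeats blue → red → green).
R — +1 each step: 53, 54, 55, 56 → 57 → 58.
S: repeats purple → orange → green, so purple, orange, green, purple → orange → green.
Putting the parts together: (p=blue : q=red : r=57 : s=orange) and then (p=red : q=green : r=58 : s=green).

(p=blue : q=red : r=57 : s=orange), (p=red : q=green : r=58 : s=green)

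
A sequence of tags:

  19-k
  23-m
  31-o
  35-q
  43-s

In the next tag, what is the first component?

47

First component: alternating steps +4, +8, +4, +8, …; 19, 23, 31, 35, 43 → 47.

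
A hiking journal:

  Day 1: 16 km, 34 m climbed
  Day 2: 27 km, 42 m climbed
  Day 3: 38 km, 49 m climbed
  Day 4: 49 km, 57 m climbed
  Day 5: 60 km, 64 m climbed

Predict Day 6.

71 km, 72 m climbed

Km — +11 each step: 16, 27, 38, 49, 60 → 71.
M climbed goes 34, 42, 49, 57, 64 → 72 (alternating steps +8, +7, +8, +7, …).
So the next line is 71 km, 72 m climbed.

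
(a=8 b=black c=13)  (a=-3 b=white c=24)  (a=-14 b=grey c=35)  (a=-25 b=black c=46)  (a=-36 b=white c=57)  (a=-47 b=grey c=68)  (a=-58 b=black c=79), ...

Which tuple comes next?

(a=-69 b=white c=90)

A: 8, -3, -14, -25, -36, -47, -58 → -69 (−11 each step).
B — repeats black → white → grey: black, white, grey, black, white, grey, black → white.
C: together with the a always sums to 21, so 13, 24, 35, 46, 57, 68, 79 → 90.
Putting it together: (a=-69 b=white c=90).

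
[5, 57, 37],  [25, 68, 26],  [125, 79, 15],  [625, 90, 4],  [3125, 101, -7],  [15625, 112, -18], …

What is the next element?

First slot — ×5 each step: 5, 25, 125, 625, 3125, 15625 → 78125.
Second slot: +11 each step; 57, 68, 79, 90, 101, 112 → 123.
Third slot: together with the second slot always sums to 94; 37, 26, 15, 4, -7, -18 → -29.
So the next element is [78125, 123, -29].

[78125, 123, -29]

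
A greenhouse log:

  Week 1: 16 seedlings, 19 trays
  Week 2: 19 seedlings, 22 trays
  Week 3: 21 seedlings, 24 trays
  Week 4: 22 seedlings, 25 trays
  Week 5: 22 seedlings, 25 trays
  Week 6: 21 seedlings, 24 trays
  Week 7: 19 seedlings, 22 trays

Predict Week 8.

16 seedlings, 19 trays

Seedlings — differences are 3, 2, 1, … (decreasing by 1 each time): 16, 19, 21, 22, 22, 21, 19 → 16.
Trays: always 3 more than the seedlings; 19, 22, 24, 25, 25, 24, 22 → 19.
Putting it together: 16 seedlings, 19 trays.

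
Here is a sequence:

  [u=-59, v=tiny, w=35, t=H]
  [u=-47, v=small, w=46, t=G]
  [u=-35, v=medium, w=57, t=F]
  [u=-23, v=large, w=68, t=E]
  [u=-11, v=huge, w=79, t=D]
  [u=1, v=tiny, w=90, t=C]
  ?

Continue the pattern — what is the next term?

[u=13, v=small, w=101, t=B]

U: +12 each step; -59, -47, -35, -23, -11, 1 → 13.
V: repeats tiny → small → medium → large → huge, so tiny, small, medium, large, huge, tiny → small.
W goes 35, 46, 57, 68, 79, 90 → 101 (+11 each step).
T: H, G, F, E, D, C → B (letters move back 1 place in the alphabet).
So the next term is [u=13, v=small, w=101, t=B].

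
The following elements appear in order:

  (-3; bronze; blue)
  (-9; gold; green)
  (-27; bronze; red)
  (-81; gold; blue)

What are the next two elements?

First slot goes -3, -9, -27, -81 → -243 → -729 (×3 each step).
For the rank, alternates bronze ↔ gold: bronze, gold, bronze, gold → bronze → gold.
For the colour, repeats blue → green → red: blue, green, red, blue → green → red.
Putting the parts together: (-243; bronze; green) and then (-729; gold; red).

(-243; bronze; green), (-729; gold; red)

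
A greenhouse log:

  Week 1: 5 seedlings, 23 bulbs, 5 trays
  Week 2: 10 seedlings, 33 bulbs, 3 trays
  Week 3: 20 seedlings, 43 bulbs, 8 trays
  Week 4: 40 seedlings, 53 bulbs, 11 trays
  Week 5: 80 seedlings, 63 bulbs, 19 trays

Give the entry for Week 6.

160 seedlings, 73 bulbs, 30 trays

Seedlings: ×2 each step; 5, 10, 20, 40, 80 → 160.
Bulbs: +10 each step; 23, 33, 43, 53, 63 → 73.
For the trays, each term is the sum of the two before it: 5, 3, 8, 11, 19 → 30.
Putting it together: 160 seedlings, 73 bulbs, 30 trays.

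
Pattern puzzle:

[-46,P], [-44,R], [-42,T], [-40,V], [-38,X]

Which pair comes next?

First part: -46, -44, -42, -40, -38 → -36 (+2 each step).
Letter: letters move forward 2 places in the alphabet, so P, R, T, V, X → Z.
So the next pair is [-36,Z].

[-36,Z]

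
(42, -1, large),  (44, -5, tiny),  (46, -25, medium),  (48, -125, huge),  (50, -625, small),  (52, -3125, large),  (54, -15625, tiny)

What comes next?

(56, -78125, medium)

First part: 42, 44, 46, 48, 50, 52, 54 → 56 (+2 each step).
Second part — ×5 each step: -1, -5, -25, -125, -625, -3125, -15625 → -78125.
For the size, repeats large → tiny → medium → huge → small: large, tiny, medium, huge, small, large, tiny → medium.
So the next element is (56, -78125, medium).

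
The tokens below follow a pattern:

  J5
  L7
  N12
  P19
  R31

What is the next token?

Letter: letters move forward 2 places in the alphabet; J, L, N, P, R → T.
Second component: each term is the sum of the two before it, so 5, 7, 12, 19, 31 → 50.
Putting it together: T50.

T50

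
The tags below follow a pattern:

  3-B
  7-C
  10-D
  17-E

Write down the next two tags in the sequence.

For the first component, each term is the sum of the two before it: 3, 7, 10, 17 → 27 → 44.
For the letter, letters move forward 1 place in the alphabet: B, C, D, E → F → G.
Putting the parts together: 27-F and then 44-G.

27-F then 44-G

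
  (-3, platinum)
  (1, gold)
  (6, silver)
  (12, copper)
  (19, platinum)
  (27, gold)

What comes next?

For the first value, differences are 4, 5, 6, … (increasing by 1 each time): -3, 1, 6, 12, 19, 27 → 36.
Metal goes platinum, gold, silver, copper, platinum, gold → silver (repeats platinum → gold → silver → copper).
Combining the parts gives (36, silver).

(36, silver)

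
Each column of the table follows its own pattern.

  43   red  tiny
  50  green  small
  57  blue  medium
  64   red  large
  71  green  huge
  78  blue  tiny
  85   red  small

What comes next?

92  green  medium

First component: 43, 50, 57, 64, 71, 78, 85 → 92 (+7 each step).
Colour: repeats red → green → blue, so red, green, blue, red, green, blue, red → green.
Size: tiny, small, medium, large, huge, tiny, small → medium (repeats tiny → small → medium → large → huge).
Combining the parts gives 92  green  medium.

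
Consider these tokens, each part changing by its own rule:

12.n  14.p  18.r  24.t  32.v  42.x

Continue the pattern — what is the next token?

First component — differences are 2, 4, 6, … (increasing by 2 each time): 12, 14, 18, 24, 32, 42 → 54.
Letter: n, p, r, t, v, x → z (letters move forward 2 places in the alphabet).
Combining the parts gives 54.z.

54.z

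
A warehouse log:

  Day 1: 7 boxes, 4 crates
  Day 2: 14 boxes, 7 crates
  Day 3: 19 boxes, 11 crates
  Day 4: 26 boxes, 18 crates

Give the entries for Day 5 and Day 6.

31 boxes, 29 crates; 38 boxes, 47 crates

Boxes: alternating steps +7, +5, +7, +5, …; 7, 14, 19, 26 → 31 → 38.
Crates goes 4, 7, 11, 18 → 29 → 47 (each term is the sum of the two before it).
Putting the parts together: 31 boxes, 29 crates and then 38 boxes, 47 crates.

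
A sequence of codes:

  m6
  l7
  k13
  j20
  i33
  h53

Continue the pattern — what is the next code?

Letter: letters move back 1 place in the alphabet, so m, l, k, j, i, h → g.
For the second component, each term is the sum of the two before it: 6, 7, 13, 20, 33, 53 → 86.
So the next code is g86.

g86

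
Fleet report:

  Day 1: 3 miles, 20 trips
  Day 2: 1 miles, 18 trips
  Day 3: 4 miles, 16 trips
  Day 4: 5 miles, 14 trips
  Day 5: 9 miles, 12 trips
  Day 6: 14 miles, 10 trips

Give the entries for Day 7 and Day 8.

Miles: each term is the sum of the two before it; 3, 1, 4, 5, 9, 14 → 23 → 37.
Trips: −2 each step, so 20, 18, 16, 14, 12, 10 → 8 → 6.
So the next two records are 23 miles, 8 trips and 37 miles, 6 trips.

23 miles, 8 trips; 37 miles, 6 trips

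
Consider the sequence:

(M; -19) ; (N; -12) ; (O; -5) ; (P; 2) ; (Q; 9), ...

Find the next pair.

Letter goes M, N, O, P, Q → R (letters move forward 1 place in the alphabet).
Second entry: -19, -12, -5, 2, 9 → 16 (+7 each step).
Combining the parts gives (R; 16).

(R; 16)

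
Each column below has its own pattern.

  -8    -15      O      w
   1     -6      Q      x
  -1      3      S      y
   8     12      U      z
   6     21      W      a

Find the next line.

15  30  Y  b

First component — alternating steps +9, −2, +9, −2, …: -8, 1, -1, 8, 6 → 15.
Second component: +9 each step, so -15, -6, 3, 12, 21 → 30.
First letter: O, Q, S, U, W → Y (letters move forward 2 places in the alphabet).
Second letter: letters move forward 1 place in the alphabet, wrapping Z→A; w, x, y, z, a → b.
Putting it together: 15  30  Y  b.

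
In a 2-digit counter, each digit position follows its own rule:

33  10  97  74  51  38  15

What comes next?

First digit: −2 each step, mod 10, so 3, 1, 9, 7, 5, 3, 1 → 9.
Second digit goes 3, 0, 7, 4, 1, 8, 5 → 2 (−3 each step, mod 10).
Combining the parts gives 92.

92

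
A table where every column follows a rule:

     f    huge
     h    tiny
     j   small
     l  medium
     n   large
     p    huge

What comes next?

r  tiny

Letter: f, h, j, l, n, p → r (letters move forward 2 places in the alphabet).
Size: repeats huge → tiny → small → medium → large, so huge, tiny, small, medium, large, huge → tiny.
Combining the parts gives r  tiny.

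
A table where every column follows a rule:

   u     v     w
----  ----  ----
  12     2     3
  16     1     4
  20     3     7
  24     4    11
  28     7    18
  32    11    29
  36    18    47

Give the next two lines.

40  29  76; 44  47  123

For the column u, +4 each step: 12, 16, 20, 24, 28, 32, 36 → 40 → 44.
Column v: each term is the sum of the two before it, so 2, 1, 3, 4, 7, 11, 18 → 29 → 47.
Column w: each term is the sum of the two before it, so 3, 4, 7, 11, 18, 29, 47 → 76 → 123.
Putting the parts together: 40  29  76 and then 44  47  123.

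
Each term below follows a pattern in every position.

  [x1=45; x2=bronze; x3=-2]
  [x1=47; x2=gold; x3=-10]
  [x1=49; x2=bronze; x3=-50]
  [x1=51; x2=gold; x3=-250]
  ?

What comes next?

[x1=53; x2=bronze; x3=-1250]

X1 — +2 each step: 45, 47, 49, 51 → 53.
X2 goes bronze, gold, bronze, gold → bronze (alternates bronze ↔ gold).
For the x3, ×5 each step: -2, -10, -50, -250 → -1250.
Combining the parts gives [x1=53; x2=bronze; x3=-1250].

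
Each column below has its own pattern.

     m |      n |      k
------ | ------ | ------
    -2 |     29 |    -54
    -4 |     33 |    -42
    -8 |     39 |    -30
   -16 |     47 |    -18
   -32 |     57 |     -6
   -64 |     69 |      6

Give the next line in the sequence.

-128  83  18

Column m: -2, -4, -8, -16, -32, -64 → -128 (×2 each step).
Column n goes 29, 33, 39, 47, 57, 69 → 83 (differences are 4, 6, 8, … (increasing by 2 each time)).
Column k — +12 each step: -54, -42, -30, -18, -6, 6 → 18.
So the next line is -128  83  18.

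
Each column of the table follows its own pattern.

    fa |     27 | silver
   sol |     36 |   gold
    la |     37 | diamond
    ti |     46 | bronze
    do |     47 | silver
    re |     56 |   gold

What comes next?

Note goes fa, sol, la, ti, do, re → mi (runs through the solfège scale do→ti).
Second component — alternating steps +9, +1, +9, +1, …: 27, 36, 37, 46, 47, 56 → 57.
Rank goes silver, gold, diamond, bronze, silver, gold → diamond (repeats silver → gold → diamond → bronze).
Putting it together: mi  57  diamond.

mi  57  diamond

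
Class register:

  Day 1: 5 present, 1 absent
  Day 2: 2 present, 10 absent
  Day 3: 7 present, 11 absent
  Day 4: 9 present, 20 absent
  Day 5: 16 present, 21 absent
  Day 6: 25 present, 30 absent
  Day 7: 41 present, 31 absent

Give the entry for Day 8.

For the present, each term is the sum of the two before it: 5, 2, 7, 9, 16, 25, 41 → 66.
Absent — alternating steps +9, +1, +9, +1, …: 1, 10, 11, 20, 21, 30, 31 → 40.
Combining the parts gives 66 present, 40 absent.

66 present, 40 absent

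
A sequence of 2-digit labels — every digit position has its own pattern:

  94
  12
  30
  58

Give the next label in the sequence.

76

First digit: 9, 1, 3, 5 → 7 (+2 each step, mod 10).
Second digit: −2 each step, mod 10, so 4, 2, 0, 8 → 6.
So the next label is 76.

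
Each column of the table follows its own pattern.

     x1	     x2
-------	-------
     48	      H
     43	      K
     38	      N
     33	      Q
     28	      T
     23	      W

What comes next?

18  Z

Column x1: −5 each step; 48, 43, 38, 33, 28, 23 → 18.
Column x2: H, K, N, Q, T, W → Z (letters move forward 3 places in the alphabet).
So the next line is 18  Z.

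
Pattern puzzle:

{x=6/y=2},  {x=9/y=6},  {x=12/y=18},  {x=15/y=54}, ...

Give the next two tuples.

X: +3 each step; 6, 9, 12, 15 → 18 → 21.
Y: 2, 6, 18, 54 → 162 → 486 (×3 each step).
Putting the parts together: {x=18/y=162} and then {x=21/y=486}.

{x=18/y=162}, {x=21/y=486}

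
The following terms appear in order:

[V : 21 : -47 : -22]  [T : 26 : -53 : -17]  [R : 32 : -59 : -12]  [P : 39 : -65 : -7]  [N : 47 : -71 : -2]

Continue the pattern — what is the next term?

[L : 56 : -77 : 3]

Letter goes V, T, R, P, N → L (letters move back 2 places in the alphabet).
For the second component, differences are 5, 6, 7, … (increasing by 1 each time): 21, 26, 32, 39, 47 → 56.
Third component — −6 each step: -47, -53, -59, -65, -71 → -77.
Fourth component: +5 each step; -22, -17, -12, -7, -2 → 3.
Putting it together: [L : 56 : -77 : 3].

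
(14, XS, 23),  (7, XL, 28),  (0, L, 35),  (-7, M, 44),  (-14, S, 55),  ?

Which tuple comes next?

(-21, XS, 68)

For the first coordinate, −7 each step: 14, 7, 0, -7, -14 → -21.
Size goes XS, XL, L, M, S → XS (runs backward through clothing sizes XS→XL).
Third coordinate — differences are 5, 7, 9, … (increasing by 2 each time): 23, 28, 35, 44, 55 → 68.
So the next tuple is (-21, XS, 68).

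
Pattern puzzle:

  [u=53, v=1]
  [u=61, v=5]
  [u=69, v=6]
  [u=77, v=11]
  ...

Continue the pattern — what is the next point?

U goes 53, 61, 69, 77 → 85 (+8 each step).
V: each term is the sum of the two before it; 1, 5, 6, 11 → 17.
Combining the parts gives [u=85, v=17].

[u=85, v=17]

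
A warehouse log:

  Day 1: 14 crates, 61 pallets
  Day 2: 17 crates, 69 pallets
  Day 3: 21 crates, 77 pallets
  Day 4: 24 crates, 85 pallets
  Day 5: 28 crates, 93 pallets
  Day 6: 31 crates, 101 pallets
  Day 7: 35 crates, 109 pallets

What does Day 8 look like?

Crates: 14, 17, 21, 24, 28, 31, 35 → 38 (alternating steps +3, +4, +3, +4, …).
Pallets — +8 each step: 61, 69, 77, 85, 93, 101, 109 → 117.
So the next line is 38 crates, 117 pallets.

38 crates, 117 pallets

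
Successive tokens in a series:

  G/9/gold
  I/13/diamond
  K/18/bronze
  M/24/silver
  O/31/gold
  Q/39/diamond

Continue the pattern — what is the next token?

Letter: G, I, K, M, O, Q → S (letters move forward 2 places in the alphabet).
Second component: differences are 4, 5, 6, … (increasing by 1 each time); 9, 13, 18, 24, 31, 39 → 48.
Rank: repeats gold → diamond → bronze → silver, so gold, diamond, bronze, silver, gold, diamond → bronze.
Combining the parts gives S/48/bronze.

S/48/bronze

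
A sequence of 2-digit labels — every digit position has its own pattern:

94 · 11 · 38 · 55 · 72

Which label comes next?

First digit — +2 each step, mod 10: 9, 1, 3, 5, 7 → 9.
Second digit: 4, 1, 8, 5, 2 → 9 (−3 each step, mod 10).
Combining the parts gives 99.

99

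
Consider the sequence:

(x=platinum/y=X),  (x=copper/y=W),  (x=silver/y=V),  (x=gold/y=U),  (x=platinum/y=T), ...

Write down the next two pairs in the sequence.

X goes platinum, copper, silver, gold, platinum → copper → silver (repeats platinum → copper → silver → gold).
Y goes X, W, V, U, T → S → R (letters move back 1 place in the alphabet).
Putting the parts together: (x=copper/y=S) and then (x=silver/y=R).

(x=copper/y=S), (x=silver/y=R)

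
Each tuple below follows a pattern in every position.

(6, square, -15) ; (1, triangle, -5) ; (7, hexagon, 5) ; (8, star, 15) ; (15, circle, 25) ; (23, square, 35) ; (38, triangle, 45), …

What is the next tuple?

First part: 6, 1, 7, 8, 15, 23, 38 → 61 (each term is the sum of the two before it).
Shape goes square, triangle, hexagon, star, circle, square, triangle → hexagon (repeats square → triangle → hexagon → star → circle).
For the third part, +10 each step: -15, -5, 5, 15, 25, 35, 45 → 55.
Combining the parts gives (61, hexagon, 55).

(61, hexagon, 55)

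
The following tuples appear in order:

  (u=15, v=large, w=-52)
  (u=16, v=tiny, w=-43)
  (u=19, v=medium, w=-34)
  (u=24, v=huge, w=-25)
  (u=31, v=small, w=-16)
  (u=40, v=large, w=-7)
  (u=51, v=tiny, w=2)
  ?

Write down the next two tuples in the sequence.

(u=64, v=medium, w=11), (u=79, v=huge, w=20)

U: differences are 1, 3, 5, … (increasing by 2 each time), so 15, 16, 19, 24, 31, 40, 51 → 64 → 79.
V goes large, tiny, medium, huge, small, large, tiny → medium → huge (repeats large → tiny → medium → huge → small).
W: -52, -43, -34, -25, -16, -7, 2 → 11 → 20 (+9 each step).
So the next two tuples are (u=64, v=medium, w=11) and (u=79, v=huge, w=20).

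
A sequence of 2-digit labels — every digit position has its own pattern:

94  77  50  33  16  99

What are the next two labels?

72 then 55

First digit: −2 each step, mod 10; 9, 7, 5, 3, 1, 9 → 7 → 5.
Second digit: +3 each step, mod 10, so 4, 7, 0, 3, 6, 9 → 2 → 5.
Putting the parts together: 72 and then 55.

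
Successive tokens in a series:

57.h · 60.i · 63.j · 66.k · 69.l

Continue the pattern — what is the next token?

72.m

First component: +3 each step; 57, 60, 63, 66, 69 → 72.
Letter: letters move forward 1 place in the alphabet; h, i, j, k, l → m.
Putting it together: 72.m.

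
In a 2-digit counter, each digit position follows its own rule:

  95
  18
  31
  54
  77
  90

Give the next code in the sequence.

13

First digit goes 9, 1, 3, 5, 7, 9 → 1 (+2 each step, mod 10).
Second digit: 5, 8, 1, 4, 7, 0 → 3 (+3 each step, mod 10).
Putting it together: 13.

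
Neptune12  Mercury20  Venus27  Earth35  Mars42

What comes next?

Planet: runs through the planets Mercury→Neptune, so Neptune, Mercury, Venus, Earth, Mars → Jupiter.
Second component: 12, 20, 27, 35, 42 → 50 (alternating steps +8, +7, +8, +7, …).
Putting it together: Jupiter50.

Jupiter50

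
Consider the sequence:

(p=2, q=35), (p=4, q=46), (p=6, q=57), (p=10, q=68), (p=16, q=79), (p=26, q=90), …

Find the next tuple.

(p=42, q=101)

P: each term is the sum of the two before it; 2, 4, 6, 10, 16, 26 → 42.
Q: +11 each step, so 35, 46, 57, 68, 79, 90 → 101.
Combining the parts gives (p=42, q=101).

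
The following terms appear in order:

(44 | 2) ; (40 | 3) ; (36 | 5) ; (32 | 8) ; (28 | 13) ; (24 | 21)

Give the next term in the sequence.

First value: −4 each step, so 44, 40, 36, 32, 28, 24 → 20.
Second value — each term is the sum of the two before it: 2, 3, 5, 8, 13, 21 → 34.
So the next term is (20 | 34).

(20 | 34)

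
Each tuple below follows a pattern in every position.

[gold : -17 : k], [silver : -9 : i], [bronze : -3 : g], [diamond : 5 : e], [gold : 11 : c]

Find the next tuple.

Rank: gold, silver, bronze, diamond, gold → silver (repeats gold → silver → bronze → diamond).
Second coordinate: alternating steps +8, +6, +8, +6, …, so -17, -9, -3, 5, 11 → 19.
Letter — letters move back 2 places in the alphabet: k, i, g, e, c → a.
So the next tuple is [silver : 19 : a].

[silver : 19 : a]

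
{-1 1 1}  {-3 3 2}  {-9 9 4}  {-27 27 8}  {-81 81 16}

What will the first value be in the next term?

First value — ×3 each step: -1, -3, -9, -27, -81 → -243.
Second value — ×3 each step: 1, 3, 9, 27, 81 → 243.
Third value — ×2 each step: 1, 2, 4, 8, 16 → 32.

-243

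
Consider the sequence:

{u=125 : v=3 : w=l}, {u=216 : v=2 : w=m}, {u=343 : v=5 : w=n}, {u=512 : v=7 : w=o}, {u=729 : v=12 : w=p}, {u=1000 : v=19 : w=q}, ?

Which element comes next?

U — perfect cubes: 5³, 6³, 7³, …: 125, 216, 343, 512, 729, 1000 → 1331.
V: each term is the sum of the two before it, so 3, 2, 5, 7, 12, 19 → 31.
W: letters move forward 1 place in the alphabet; l, m, n, o, p, q → r.
Putting it together: {u=1331 : v=31 : w=r}.

{u=1331 : v=31 : w=r}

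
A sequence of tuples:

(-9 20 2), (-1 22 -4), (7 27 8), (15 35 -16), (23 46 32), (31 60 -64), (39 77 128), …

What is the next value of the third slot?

-256

For the third slot, ×(-2) each step: 2, -4, 8, -16, 32, -64, 128 → -256.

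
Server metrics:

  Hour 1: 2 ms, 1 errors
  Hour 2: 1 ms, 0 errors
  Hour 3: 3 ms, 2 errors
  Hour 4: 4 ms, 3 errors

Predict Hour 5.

Ms: 2, 1, 3, 4 → 7 (each term is the sum of the two before it).
Errors goes 1, 0, 2, 3 → 6 (always 1 less than the ms).
So the next row is 7 ms, 6 errors.

7 ms, 6 errors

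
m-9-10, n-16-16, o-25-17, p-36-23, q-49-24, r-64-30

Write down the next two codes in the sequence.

Letter goes m, n, o, p, q, r → s → t (letters move forward 1 place in the alphabet).
For the second component, perfect squares: 3², 4², 5², …: 9, 16, 25, 36, 49, 64 → 81 → 100.
Third component: 10, 16, 17, 23, 24, 30 → 31 → 37 (alternating steps +6, +1, +6, +1, …).
Putting the parts together: s-81-31 and then t-100-37.

s-81-31 then t-100-37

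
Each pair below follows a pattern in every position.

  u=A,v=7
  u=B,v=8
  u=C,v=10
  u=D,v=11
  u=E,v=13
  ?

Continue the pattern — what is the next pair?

u=F,v=14

U: letters move forward 1 place in the alphabet; A, B, C, D, E → F.
V: alternating steps +1, +2, +1, +2, …; 7, 8, 10, 11, 13 → 14.
So the next pair is u=F,v=14.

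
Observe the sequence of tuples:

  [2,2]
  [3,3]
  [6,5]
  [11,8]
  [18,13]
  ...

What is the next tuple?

[27,21]

First component — differences are 1, 3, 5, … (increasing by 2 each time): 2, 3, 6, 11, 18 → 27.
Second component goes 2, 3, 5, 8, 13 → 21 (each term is the sum of the two before it).
Combining the parts gives [27,21].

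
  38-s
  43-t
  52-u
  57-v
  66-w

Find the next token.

71-x

First component: alternating steps +5, +9, +5, +9, …, so 38, 43, 52, 57, 66 → 71.
Letter: letters move forward 1 place in the alphabet; s, t, u, v, w → x.
Combining the parts gives 71-x.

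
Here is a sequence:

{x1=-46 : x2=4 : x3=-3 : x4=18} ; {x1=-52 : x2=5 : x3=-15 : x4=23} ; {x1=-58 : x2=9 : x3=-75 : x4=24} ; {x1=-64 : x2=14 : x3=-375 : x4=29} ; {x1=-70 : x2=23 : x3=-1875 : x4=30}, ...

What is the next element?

{x1=-76 : x2=37 : x3=-9375 : x4=35}

X1: -46, -52, -58, -64, -70 → -76 (−6 each step).
X2 — each term is the sum of the two before it: 4, 5, 9, 14, 23 → 37.
X3: ×5 each step; -3, -15, -75, -375, -1875 → -9375.
X4 goes 18, 23, 24, 29, 30 → 35 (alternating steps +5, +1, +5, +1, …).
Combining the parts gives {x1=-76 : x2=37 : x3=-9375 : x4=35}.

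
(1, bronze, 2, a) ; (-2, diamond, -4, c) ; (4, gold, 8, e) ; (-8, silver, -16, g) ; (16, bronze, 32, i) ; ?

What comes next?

(-32, diamond, -64, k)

First component: 1, -2, 4, -8, 16 → -32 (×(-2) each step).
Rank: repeats bronze → diamond → gold → silver; bronze, diamond, gold, silver, bronze → diamond.
Third component — ×(-2) each step: 2, -4, 8, -16, 32 → -64.
For the letter, letters move forward 2 places in the alphabet: a, c, e, g, i → k.
Combining the parts gives (-32, diamond, -64, k).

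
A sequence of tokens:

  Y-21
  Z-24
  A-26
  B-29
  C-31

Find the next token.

D-34

Letter — letters move forward 1 place in the alphabet, wrapping Z→A: Y, Z, A, B, C → D.
Second component: alternating steps +3, +2, +3, +2, …, so 21, 24, 26, 29, 31 → 34.
Putting it together: D-34.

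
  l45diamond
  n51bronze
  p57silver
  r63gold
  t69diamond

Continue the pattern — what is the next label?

Letter — letters move forward 2 places in the alphabet: l, n, p, r, t → v.
Second component — +6 each step: 45, 51, 57, 63, 69 → 75.
Rank: diamond, bronze, silver, gold, diamond → bronze (repeats diamond → bronze → silver → gold).
So the next label is v75bronze.

v75bronze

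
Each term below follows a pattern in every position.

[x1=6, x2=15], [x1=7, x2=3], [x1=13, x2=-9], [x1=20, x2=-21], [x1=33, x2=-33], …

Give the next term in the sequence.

For the x1, each term is the sum of the two before it: 6, 7, 13, 20, 33 → 53.
X2: −12 each step, so 15, 3, -9, -21, -33 → -45.
Putting it together: [x1=53, x2=-45].

[x1=53, x2=-45]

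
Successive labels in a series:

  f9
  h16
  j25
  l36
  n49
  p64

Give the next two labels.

For the letter, letters move forward 2 places in the alphabet: f, h, j, l, n, p → r → t.
Second component — perfect squares: 3², 4², 5², …: 9, 16, 25, 36, 49, 64 → 81 → 100.
Putting the parts together: r81 and then t100.

r81 then t100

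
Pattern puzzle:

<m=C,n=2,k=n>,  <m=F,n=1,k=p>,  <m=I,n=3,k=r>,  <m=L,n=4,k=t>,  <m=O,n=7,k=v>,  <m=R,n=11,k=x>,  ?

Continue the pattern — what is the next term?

<m=U,n=18,k=z>

M: letters move forward 3 places in the alphabet, so C, F, I, L, O, R → U.
N: each term is the sum of the two before it, so 2, 1, 3, 4, 7, 11 → 18.
K — letters move forward 2 places in the alphabet: n, p, r, t, v, x → z.
Combining the parts gives <m=U,n=18,k=z>.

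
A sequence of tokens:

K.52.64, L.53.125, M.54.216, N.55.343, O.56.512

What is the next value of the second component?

57

Second component: +1 each step; 52, 53, 54, 55, 56 → 57.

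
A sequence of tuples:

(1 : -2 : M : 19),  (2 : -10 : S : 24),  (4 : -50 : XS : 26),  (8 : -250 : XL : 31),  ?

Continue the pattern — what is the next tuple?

(16 : -1250 : L : 33)

First slot: 1, 2, 4, 8 → 16 (×2 each step).
Second slot: ×5 each step, so -2, -10, -50, -250 → -1250.
Size goes M, S, XS, XL → L (runs backward through clothing sizes XS→XL).
Fourth slot: 19, 24, 26, 31 → 33 (alternating steps +5, +2, +5, +2, …).
So the next tuple is (16 : -1250 : L : 33).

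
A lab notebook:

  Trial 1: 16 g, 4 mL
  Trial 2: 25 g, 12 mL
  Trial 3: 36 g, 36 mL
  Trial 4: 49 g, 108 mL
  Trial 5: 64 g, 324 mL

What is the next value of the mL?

ML goes 4, 12, 36, 108, 324 → 972 (×3 each step).

972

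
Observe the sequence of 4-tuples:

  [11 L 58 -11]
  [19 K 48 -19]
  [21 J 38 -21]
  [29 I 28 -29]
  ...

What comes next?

[31 H 18 -31]

First coordinate — alternating steps +8, +2, +8, +2, …: 11, 19, 21, 29 → 31.
For the letter, letters move back 1 place in the alphabet: L, K, J, I → H.
Third coordinate: −10 each step; 58, 48, 38, 28 → 18.
Fourth coordinate: always the negative of the first coordinate; -11, -19, -21, -29 → -31.
So the next 4-tuple is [31 H 18 -31].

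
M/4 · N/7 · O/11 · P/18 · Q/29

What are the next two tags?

R/47 then S/76

Letter: M, N, O, P, Q → R → S (letters move forward 1 place in the alphabet).
For the second component, each term is the sum of the two before it: 4, 7, 11, 18, 29 → 47 → 76.
Putting the parts together: R/47 and then S/76.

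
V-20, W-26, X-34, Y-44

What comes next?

Letter: V, W, X, Y → Z (letters move forward 1 place in the alphabet).
Second component — differences are 6, 8, 10, … (increasing by 2 each time): 20, 26, 34, 44 → 56.
Putting it together: Z-56.

Z-56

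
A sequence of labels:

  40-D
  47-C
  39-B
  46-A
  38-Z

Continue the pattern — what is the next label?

First component — alternating steps +7, −8, +7, −8, …: 40, 47, 39, 46, 38 → 45.
Letter goes D, C, B, A, Z → Y (letters move back 1 place in the alphabet, wrapping A→Z).
Combining the parts gives 45-Y.

45-Y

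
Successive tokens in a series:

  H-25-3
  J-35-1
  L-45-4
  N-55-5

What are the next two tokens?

P-65-9 then R-75-14

Letter: letters move forward 2 places in the alphabet; H, J, L, N → P → R.
Second component goes 25, 35, 45, 55 → 65 → 75 (+10 each step).
For the third component, each term is the sum of the two before it: 3, 1, 4, 5 → 9 → 14.
So the next two tokens are P-65-9 and R-75-14.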